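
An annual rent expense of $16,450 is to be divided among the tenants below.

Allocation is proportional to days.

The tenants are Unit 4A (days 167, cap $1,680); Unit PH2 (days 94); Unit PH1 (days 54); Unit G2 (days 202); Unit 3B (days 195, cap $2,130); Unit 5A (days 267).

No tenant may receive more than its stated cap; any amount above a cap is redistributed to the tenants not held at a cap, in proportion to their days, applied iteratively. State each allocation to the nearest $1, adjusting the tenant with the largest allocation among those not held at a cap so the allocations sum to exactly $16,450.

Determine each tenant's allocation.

Unit 4A: $1,680 · Unit PH2: $1,926 · Unit PH1: $1,106 · Unit G2: $4,138 · Unit 3B: $2,130 · Unit 5A: $5,470

Sum of days: 979.
Pro-rata shares before constraints: Unit 4A 2,806.08; Unit PH2 1,579.47; Unit PH1 907.35; Unit G2 3,394.18; Unit 3B 3,276.56; Unit 5A 4,486.36.
Held at cap: Unit 4A ($1,680), Unit 3B ($2,130); remaining pool $12,640 reallocated over remaining days 617.
Shares after redistribution: Unit PH2 1,925.71 → $1,926; Unit PH1 1,106.26 → $1,106; Unit G2 4,138.22 → $4,138; Unit 5A 5,469.82 → $5,470.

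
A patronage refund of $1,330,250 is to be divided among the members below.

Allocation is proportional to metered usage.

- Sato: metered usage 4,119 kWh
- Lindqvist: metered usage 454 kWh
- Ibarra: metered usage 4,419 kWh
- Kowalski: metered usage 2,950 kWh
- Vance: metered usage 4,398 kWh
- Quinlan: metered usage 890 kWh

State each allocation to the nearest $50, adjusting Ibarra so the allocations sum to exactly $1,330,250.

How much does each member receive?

Combined metered usage = 17,230.
Proportional shares: Sato 4,119/17,230 × $1,330,250 = 318,009.27; Lindqvist 454/17,230 × $1,330,250 = 35,051.28; Ibarra 4,419/17,230 × $1,330,250 = 341,170.91; Kowalski 2,950/17,230 × $1,330,250 = 227,756.09; Vance 4,398/17,230 × $1,330,250 = 339,549.59; Quinlan 890/17,230 × $1,330,250 = 68,712.86.
Rounded to nearest $50: Sato $318,000; Lindqvist $35,050; Ibarra $341,150; Kowalski $227,750; Vance $339,550; Quinlan $68,700. Sum = $1,330,200.
Difference $1,330,250 − $1,330,200 = +$50 applied to Ibarra: Ibarra becomes $341,200.

Sato: $318,000 | Lindqvist: $35,050 | Ibarra: $341,200 | Kowalski: $227,750 | Vance: $339,550 | Quinlan: $68,700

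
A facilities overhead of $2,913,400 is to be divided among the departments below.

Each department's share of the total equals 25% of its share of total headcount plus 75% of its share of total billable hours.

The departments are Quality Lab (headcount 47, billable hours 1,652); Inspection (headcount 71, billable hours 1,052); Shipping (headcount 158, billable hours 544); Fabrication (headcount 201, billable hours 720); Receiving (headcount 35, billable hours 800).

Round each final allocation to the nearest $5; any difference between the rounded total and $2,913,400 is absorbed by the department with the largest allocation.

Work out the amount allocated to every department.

Quality Lab: $823,930 | Inspection: $583,105 | Shipping: $474,065 | Fabrication: $615,890 | Receiving: $416,410

Totals — headcount 512, billable hours 4,768.
Combined weights (25% headcount + 75% billable hours): Quality Lab 0.2828; Inspection 0.2001; Shipping 0.1627; Fabrication 0.2114; Receiving 0.1429.
Pro-rata amounts: Quality Lab 823,928.75; Inspection 583,105.81; Shipping 474,065.26; Fabrication 615,891.49; Receiving 416,408.68.
Rounded to nearest $5: Quality Lab $823,930; Inspection $583,105; Shipping $474,065; Fabrication $615,890; Receiving $416,410. Sum = $2,913,400.
Rounded total matches; no reconciliation needed.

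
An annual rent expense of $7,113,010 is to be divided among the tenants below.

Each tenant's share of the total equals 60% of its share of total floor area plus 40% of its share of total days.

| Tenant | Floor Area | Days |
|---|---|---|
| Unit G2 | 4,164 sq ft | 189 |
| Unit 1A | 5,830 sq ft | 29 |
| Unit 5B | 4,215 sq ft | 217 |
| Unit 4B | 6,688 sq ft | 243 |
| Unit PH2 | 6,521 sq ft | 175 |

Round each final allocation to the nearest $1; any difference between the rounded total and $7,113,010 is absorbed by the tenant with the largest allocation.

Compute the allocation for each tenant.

Totals — floor area 27,418, days 853.
Combined weights (60% floor area + 40% days): Unit G2 0.1798; Unit 1A 0.1412; Unit 5B 0.1940; Unit 4B 0.2603; Unit PH2 0.2248.
Raw shares: Unit G2 1,278,570.59; Unit 1A 1,004,211.08; Unit 5B 1,379,903.84; Unit 4B 1,851,567.505; Unit PH2 1,598,756.98.
At nearest $1: Unit G2 $1,278,571; Unit 1A $1,004,211; Unit 5B $1,379,904; Unit 4B $1,851,568; Unit PH2 $1,598,757. Sum = $7,113,011.
Difference $7,113,010 − $7,113,011 = −$1 applied to largest allocation (Unit 4B): Unit 4B becomes $1,851,567.

Unit G2: $1,278,571 · Unit 1A: $1,004,211 · Unit 5B: $1,379,904 · Unit 4B: $1,851,567 · Unit PH2: $1,598,757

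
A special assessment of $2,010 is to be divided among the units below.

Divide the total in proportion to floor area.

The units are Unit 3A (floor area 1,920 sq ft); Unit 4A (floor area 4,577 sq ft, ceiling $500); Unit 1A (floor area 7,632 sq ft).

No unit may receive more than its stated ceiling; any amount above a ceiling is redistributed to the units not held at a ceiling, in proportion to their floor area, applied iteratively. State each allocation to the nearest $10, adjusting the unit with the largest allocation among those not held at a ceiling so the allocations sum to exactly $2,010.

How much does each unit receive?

Total floor area = 14,129.
Unconstrained shares: Unit 3A 273.14; Unit 4A 651.13; Unit 1A 1,085.73.
Held at cap: Unit 4A ($500); residual $1,510 reallocated over remaining floor area 9,552.
Remaining shares: Unit 3A 303.52 → $300; Unit 1A 1,206.48 → $1,210.

Unit 3A: $300 · Unit 4A: $500 · Unit 1A: $1,210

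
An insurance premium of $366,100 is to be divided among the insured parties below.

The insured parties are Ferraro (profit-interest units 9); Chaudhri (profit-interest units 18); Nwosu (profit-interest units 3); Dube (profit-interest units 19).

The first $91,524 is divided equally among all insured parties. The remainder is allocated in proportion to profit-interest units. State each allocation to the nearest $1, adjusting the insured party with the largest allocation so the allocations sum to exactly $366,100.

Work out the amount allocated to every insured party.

$91,524 shared equally gives $22,881 per insured party.
Remainder $274,576 by profit-interest units (total 49): Ferraro 50,432.33 → $50,432; Chaudhri 100,864.65 → $100,865; Nwosu 16,810.78 → $16,811; Dube 106,468.24 → $106,468.
Totals: Ferraro $22,881 + $50,432 = $73,313; Chaudhri $22,881 + $100,865 = $123,746; Nwosu $22,881 + $16,811 = $39,692; Dube $22,881 + $106,468 = $129,349.

Ferraro: $73,313; Chaudhri: $123,746; Nwosu: $39,692; Dube: $129,349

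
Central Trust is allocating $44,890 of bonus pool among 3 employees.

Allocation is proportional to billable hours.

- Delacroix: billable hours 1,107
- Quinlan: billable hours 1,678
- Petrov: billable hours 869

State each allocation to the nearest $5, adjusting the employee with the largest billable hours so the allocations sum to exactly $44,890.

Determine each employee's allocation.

Delacroix: $13,600 | Quinlan: $20,615 | Petrov: $10,675

Combined billable hours = 1,107 + 1,678 + 869 = 3,654.
Pro-rata amounts: Delacroix 13,599.68; Quinlan 20,614.51; Petrov 10,675.81.
Rounded to nearest $5: Delacroix $13,600; Quinlan $20,615; Petrov $10,675. Sum = $44,890.
Sum already equals the total — no adjustment.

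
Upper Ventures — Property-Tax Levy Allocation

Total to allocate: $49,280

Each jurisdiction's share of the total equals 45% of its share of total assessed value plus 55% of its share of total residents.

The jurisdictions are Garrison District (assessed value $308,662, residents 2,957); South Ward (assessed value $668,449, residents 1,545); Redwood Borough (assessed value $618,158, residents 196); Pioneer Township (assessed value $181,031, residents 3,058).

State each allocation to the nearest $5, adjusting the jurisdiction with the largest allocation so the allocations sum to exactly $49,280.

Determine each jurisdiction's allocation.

Totals — assessed value 1,776,300, residents 7,756.
Combined weights (45% assessed value + 55% residents): Garrison District 0.2879; South Ward 0.2789; Redwood Borough 0.1705; Pioneer Township 0.2627.
Proportional shares: Garrison District 14,186.94; South Ward 13,744.30; Redwood Borough 8,402.26; Pioneer Township 12,946.50.
After rounding ($5): Garrison District $14,185; South Ward $13,745; Redwood Borough $8,400; Pioneer Township $12,945. Sum = $49,275.
Difference $49,280 − $49,275 = +$5 applied to largest allocation (Garrison District): Garrison District becomes $14,190.

Garrison District: $14,190; South Ward: $13,745; Redwood Borough: $8,400; Pioneer Township: $12,945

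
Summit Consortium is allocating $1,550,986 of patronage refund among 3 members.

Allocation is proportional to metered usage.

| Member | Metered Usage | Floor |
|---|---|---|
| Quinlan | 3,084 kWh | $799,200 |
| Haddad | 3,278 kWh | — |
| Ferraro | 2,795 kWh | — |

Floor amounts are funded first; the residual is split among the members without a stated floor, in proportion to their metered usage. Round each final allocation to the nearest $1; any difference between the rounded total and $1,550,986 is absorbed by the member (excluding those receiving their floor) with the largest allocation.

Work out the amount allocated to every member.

Quinlan: $799,200 · Haddad: $405,789 · Ferraro: $345,997

Fund the minimums — Quinlan $799,200. Residual $751,786.
Residual split over remaining metered usage 6,073: Haddad 405,788.66 → $405,789; Ferraro 345,997.34 → $345,997.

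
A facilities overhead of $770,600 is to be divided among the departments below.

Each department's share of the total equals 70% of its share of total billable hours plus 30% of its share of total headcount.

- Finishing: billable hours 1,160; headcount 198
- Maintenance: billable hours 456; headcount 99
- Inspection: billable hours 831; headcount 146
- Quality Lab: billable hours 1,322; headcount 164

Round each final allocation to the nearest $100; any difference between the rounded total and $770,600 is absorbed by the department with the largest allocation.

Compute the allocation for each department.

Finishing: $241,400; Maintenance: $103,000; Inspection: $174,500; Quality Lab: $251,700

Billable hours total 3,769; headcount total 607.
Combined weights (70% billable hours + 30% headcount): Finishing 0.3133; Maintenance 0.1336; Inspection 0.2265; Quality Lab 0.3266.
Unrounded shares: Finishing 241,429.04; Maintenance 102,967.62; Inspection 174,537.95; Quality Lab 251,665.39.
Rounded to nearest $100: Finishing $241,400; Maintenance $103,000; Inspection $174,500; Quality Lab $251,700. Sum = $770,600.
Sum already equals the total — no adjustment.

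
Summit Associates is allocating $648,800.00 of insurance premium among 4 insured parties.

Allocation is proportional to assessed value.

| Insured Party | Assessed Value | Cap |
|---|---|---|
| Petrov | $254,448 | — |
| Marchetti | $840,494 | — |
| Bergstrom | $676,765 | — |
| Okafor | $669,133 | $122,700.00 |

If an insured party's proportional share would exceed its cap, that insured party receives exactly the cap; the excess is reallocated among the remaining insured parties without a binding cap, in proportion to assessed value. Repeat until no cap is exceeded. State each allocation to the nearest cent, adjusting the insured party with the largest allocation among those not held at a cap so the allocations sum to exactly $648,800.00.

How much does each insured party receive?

Petrov: $75,557.13 · Marchetti: $249,580.71 · Bergstrom: $200,962.16 · Okafor: $122,700.00

Assessed value total: 2,440,840.
Unconstrained shares: Petrov 67,634.8562; Marchetti 223,411.8202; Bergstrom 179,890.9933; Okafor 177,862.3303.
Held at cap: Okafor ($122,700.00); balance $526,100.00 reallocated over remaining assessed value 1,771,707.
Remaining shares: Petrov 75,557.1281 → $75,557.13; Marchetti 249,580.7114 → $249,580.71; Bergstrom 200,962.1605 → $200,962.16.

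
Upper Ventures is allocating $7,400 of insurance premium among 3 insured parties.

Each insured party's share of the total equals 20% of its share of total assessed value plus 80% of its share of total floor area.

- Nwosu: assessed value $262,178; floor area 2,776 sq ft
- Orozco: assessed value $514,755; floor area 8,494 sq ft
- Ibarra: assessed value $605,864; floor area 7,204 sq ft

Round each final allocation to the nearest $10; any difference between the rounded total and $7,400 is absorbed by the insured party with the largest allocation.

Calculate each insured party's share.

Nwosu: $1,170; Orozco: $3,270; Ibarra: $2,960

Totals — assessed value 1,382,797, floor area 18,474.
Combined weights (20% assessed value + 80% floor area): Nwosu 0.1581; Orozco 0.4423; Ibarra 0.3996.
Unrounded shares: Nwosu 1,170.18; Orozco 3,272.84; Ibarra 2,956.98.
Rounded to nearest $10: Nwosu $1,170; Orozco $3,270; Ibarra $2,960. Sum = $7,400.
Rounded total matches; no reconciliation needed.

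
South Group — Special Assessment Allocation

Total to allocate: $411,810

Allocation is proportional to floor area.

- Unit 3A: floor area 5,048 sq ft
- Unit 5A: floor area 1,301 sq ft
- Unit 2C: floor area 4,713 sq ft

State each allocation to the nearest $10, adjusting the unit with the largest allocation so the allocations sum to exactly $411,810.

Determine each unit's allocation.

Sum of floor area: 11,062.
Unrounded shares: Unit 3A 5,048/11,062 × $411,810 = 187,924.14; Unit 5A 1,301/11,062 × $411,810 = 48,432.91; Unit 2C 4,713/11,062 × $411,810 = 175,452.95.
Rounded to nearest $10: Unit 3A $187,920; Unit 5A $48,430; Unit 2C $175,450. Sum = $411,800.
Difference $411,810 − $411,800 = +$10 applied to largest allocation (Unit 3A): Unit 3A becomes $187,930.

Unit 3A: $187,930 · Unit 5A: $48,430 · Unit 2C: $175,450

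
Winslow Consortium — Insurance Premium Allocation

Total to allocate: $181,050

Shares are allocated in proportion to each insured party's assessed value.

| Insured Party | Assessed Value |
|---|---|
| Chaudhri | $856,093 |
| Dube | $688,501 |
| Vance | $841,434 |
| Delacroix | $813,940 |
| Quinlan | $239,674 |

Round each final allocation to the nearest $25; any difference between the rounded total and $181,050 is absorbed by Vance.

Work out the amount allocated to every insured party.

Assessed value total: 3,439,642.
Proportional shares: Chaudhri 856,093/3,439,642 × $181,050 = 45,061.56; Dube 688,501/3,439,642 × $181,050 = 36,240.14; Vance 841,434/3,439,642 × $181,050 = 44,289.97; Delacroix 813,940/3,439,642 × $181,050 = 42,842.78; Quinlan 239,674/3,439,642 × $181,050 = 12,615.55.
At nearest $25: Chaudhri $45,050; Dube $36,250; Vance $44,300; Delacroix $42,850; Quinlan $12,625. Sum = $181,075.
Difference $181,050 − $181,075 = −$25 applied to Vance: Vance becomes $44,275.

Chaudhri: $45,050; Dube: $36,250; Vance: $44,275; Delacroix: $42,850; Quinlan: $12,625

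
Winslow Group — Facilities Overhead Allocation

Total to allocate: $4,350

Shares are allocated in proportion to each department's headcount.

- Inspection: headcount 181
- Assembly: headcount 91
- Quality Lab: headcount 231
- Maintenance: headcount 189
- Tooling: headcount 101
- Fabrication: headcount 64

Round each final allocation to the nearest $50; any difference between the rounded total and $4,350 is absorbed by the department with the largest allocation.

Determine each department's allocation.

Total headcount = 857.
Proportional shares: Inspection 181/857 × $4,350 = 918.73; Assembly 91/857 × $4,350 = 461.90; Quality Lab 231/857 × $4,350 = 1,172.52; Maintenance 189/857 × $4,350 = 959.33; Tooling 101/857 × $4,350 = 512.66; Fabrication 64/857 × $4,350 = 324.85.
After rounding ($50): Inspection $900; Assembly $450; Quality Lab $1,150; Maintenance $950; Tooling $500; Fabrication $300. Sum = $4,250.
Difference $4,350 − $4,250 = +$100 applied to largest allocation (Quality Lab): Quality Lab becomes $1,250.

Inspection: $900 · Assembly: $450 · Quality Lab: $1,250 · Maintenance: $950 · Tooling: $500 · Fabrication: $300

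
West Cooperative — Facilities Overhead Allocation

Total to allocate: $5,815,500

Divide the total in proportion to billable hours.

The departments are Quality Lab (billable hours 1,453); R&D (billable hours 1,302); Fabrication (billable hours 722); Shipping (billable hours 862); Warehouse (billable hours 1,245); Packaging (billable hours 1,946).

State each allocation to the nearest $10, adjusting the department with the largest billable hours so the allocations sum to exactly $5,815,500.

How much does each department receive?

Quality Lab: $1,122,170 | R&D: $1,005,550 | Fabrication: $557,610 | Shipping: $665,730 | Warehouse: $961,530 | Packaging: $1,502,910

Sum of billable hours: 1,453 + 1,302 + 722 + 862 + 1,245 + 1,946 = 7,530.
Proportional shares: Quality Lab 1,122,167.53; R&D 1,005,548.61; Fabrication 557,608.37; Shipping 665,731.87; Warehouse 961,526.89; Packaging 1,502,916.73.
Rounded to nearest $10: Quality Lab $1,122,170; R&D $1,005,550; Fabrication $557,610; Shipping $665,730; Warehouse $961,530; Packaging $1,502,920. Sum = $5,815,510.
Difference $5,815,500 − $5,815,510 = −$10 applied to largest billable hours (Packaging): Packaging becomes $1,502,910.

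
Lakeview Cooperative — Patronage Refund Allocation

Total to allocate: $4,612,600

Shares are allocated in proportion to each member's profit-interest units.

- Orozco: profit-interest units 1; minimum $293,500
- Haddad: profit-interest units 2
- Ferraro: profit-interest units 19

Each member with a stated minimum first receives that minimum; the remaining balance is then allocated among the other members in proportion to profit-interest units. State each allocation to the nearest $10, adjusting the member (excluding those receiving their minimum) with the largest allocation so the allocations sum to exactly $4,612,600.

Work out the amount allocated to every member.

Guaranteed amounts: Orozco $293,500. Balance $4,319,100.
Balance split over remaining profit-interest units 21: Haddad 411,342.86 → $411,340; Ferraro 3,907,757.14 → $3,907,760.

Orozco: $293,500; Haddad: $411,340; Ferraro: $3,907,760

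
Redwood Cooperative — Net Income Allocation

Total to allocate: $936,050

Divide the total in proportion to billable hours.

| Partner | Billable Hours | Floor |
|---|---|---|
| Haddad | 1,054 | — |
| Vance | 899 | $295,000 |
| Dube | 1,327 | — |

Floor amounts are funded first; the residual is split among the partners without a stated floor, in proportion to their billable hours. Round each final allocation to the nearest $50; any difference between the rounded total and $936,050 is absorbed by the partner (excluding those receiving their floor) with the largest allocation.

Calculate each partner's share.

Fund the minimums — Vance $295,000. Residual $641,050.
Residual split over remaining billable hours 2,381: Haddad 283,774.34 → $283,750; Dube 357,275.66 → $357,300.

Haddad: $283,750 · Vance: $295,000 · Dube: $357,300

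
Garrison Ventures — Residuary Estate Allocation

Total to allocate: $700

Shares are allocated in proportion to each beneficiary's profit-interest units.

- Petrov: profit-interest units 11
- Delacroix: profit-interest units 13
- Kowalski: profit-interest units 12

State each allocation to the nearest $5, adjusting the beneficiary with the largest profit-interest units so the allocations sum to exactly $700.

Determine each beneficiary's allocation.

Profit-interest units total: 11 + 13 + 12 = 36.
Proportional shares: Petrov 213.89; Delacroix 252.78; Kowalski 233.33.
After rounding ($5): Petrov $215; Delacroix $255; Kowalski $235. Sum = $705.
Difference $700 − $705 = −$5 applied to largest profit-interest units (Delacroix): Delacroix becomes $250.

Petrov: $215; Delacroix: $250; Kowalski: $235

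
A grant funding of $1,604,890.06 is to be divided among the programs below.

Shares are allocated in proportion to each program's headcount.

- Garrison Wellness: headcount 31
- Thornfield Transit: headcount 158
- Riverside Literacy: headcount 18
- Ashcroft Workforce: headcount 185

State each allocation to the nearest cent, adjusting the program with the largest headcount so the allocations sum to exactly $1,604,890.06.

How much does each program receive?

Garrison Wellness: $126,917.33 | Thornfield Transit: $646,868.95 | Riverside Literacy: $73,693.93 | Ashcroft Workforce: $757,409.85

Headcount total: 31 + 158 + 18 + 185 = 392.
Unrounded shares: Garrison Wellness 126,917.3262; Thornfield Transit 646,868.9528; Riverside Literacy 73,693.9313; Ashcroft Workforce 757,409.8497.
After rounding (cent): Garrison Wellness $126,917.33; Thornfield Transit $646,868.95; Riverside Literacy $73,693.93; Ashcroft Workforce $757,409.85. Sum = $1,604,890.06.
Sum already equals the total — no adjustment.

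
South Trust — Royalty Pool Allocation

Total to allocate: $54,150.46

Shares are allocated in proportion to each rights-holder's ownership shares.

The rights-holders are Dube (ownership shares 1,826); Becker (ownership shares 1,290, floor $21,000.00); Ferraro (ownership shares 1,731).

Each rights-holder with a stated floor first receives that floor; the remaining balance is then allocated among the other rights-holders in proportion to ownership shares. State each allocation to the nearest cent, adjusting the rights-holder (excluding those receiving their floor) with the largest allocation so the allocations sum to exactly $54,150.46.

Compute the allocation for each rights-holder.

Fund the minimums — Becker $21,000.00. Balance $33,150.46.
Balance split over remaining ownership shares 3,557: Dube 17,017.9196 → $17,017.92; Ferraro 16,132.5404 → $16,132.54.

Dube: $17,017.92 · Becker: $21,000.00 · Ferraro: $16,132.54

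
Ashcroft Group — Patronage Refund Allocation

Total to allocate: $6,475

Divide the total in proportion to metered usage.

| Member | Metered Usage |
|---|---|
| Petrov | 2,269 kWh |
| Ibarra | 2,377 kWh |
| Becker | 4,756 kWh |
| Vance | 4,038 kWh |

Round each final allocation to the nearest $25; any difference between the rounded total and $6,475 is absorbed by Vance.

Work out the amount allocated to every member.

Metered usage total: 13,440.
Raw shares: Petrov 2,269/13,440 × $6,475 = 1,093.14; Ibarra 2,377/13,440 × $6,475 = 1,145.17; Becker 4,756/13,440 × $6,475 = 2,291.30; Vance 4,038/13,440 × $6,475 = 1,945.39.
Rounded to nearest $25: Petrov $1,100; Ibarra $1,150; Becker $2,300; Vance $1,950. Sum = $6,500.
Difference $6,475 − $6,500 = −$25 applied to Vance: Vance becomes $1,925.

Petrov: $1,100; Ibarra: $1,150; Becker: $2,300; Vance: $1,925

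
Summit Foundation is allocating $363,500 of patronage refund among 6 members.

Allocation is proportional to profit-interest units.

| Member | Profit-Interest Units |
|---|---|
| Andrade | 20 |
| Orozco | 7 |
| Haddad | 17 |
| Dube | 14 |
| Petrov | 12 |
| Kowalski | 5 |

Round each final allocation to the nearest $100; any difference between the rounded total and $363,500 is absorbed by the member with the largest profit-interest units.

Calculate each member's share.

Sum of profit-interest units: 20 + 7 + 17 + 14 + 12 + 5 = 75.
Proportional shares: Andrade 96,933.33; Orozco 33,926.67; Haddad 82,393.33; Dube 67,853.33; Petrov 58,160.00; Kowalski 24,233.33.
Rounded to nearest $100: Andrade $96,900; Orozco $33,900; Haddad $82,400; Dube $67,900; Petrov $58,200; Kowalski $24,200. Sum = $363,500.
Sum already equals the total — no adjustment.

Andrade: $96,900 · Orozco: $33,900 · Haddad: $82,400 · Dube: $67,900 · Petrov: $58,200 · Kowalski: $24,200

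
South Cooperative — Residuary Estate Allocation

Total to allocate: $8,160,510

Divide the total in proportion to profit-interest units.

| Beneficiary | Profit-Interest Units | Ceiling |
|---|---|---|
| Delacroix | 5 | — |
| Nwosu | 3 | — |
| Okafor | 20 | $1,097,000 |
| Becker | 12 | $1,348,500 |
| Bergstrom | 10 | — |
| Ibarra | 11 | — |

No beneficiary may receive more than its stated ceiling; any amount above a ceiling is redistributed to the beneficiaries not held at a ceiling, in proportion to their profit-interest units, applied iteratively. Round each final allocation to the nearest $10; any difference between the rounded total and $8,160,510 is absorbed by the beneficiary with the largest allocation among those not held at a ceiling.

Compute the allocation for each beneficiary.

Profit-interest units total: 61.
Unconstrained shares: Delacroix 668,894.26; Nwosu 401,336.56; Okafor 2,675,577.05; Becker 1,605,346.23; Bergstrom 1,337,788.52; Ibarra 1,471,567.38.
Cap binds for Okafor ($1,097,000), Becker ($1,348,500); remaining pool $5,715,010 reallocated over remaining profit-interest units 29.
Redistributed shares: Delacroix 985,346.55 → $985,350; Nwosu 591,207.93 → $591,210; Bergstrom 1,970,693.10 → $1,970,690; Ibarra 2,167,762.41 → $2,167,760.

Delacroix: $985,350; Nwosu: $591,210; Okafor: $1,097,000; Becker: $1,348,500; Bergstrom: $1,970,690; Ibarra: $2,167,760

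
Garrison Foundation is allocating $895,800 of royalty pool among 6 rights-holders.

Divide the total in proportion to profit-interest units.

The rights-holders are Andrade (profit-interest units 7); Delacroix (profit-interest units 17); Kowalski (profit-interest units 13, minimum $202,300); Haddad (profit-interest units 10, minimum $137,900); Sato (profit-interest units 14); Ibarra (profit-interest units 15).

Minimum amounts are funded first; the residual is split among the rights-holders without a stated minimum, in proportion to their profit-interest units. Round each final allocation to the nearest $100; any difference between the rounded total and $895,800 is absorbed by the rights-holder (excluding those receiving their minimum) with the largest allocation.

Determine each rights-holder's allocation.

Andrade: $73,400 | Delacroix: $178,200 | Kowalski: $202,300 | Haddad: $137,900 | Sato: $146,800 | Ibarra: $157,200

Guaranteed amounts: Kowalski $202,300; Haddad $137,900. Remaining pool $555,600.
Remaining pool split over remaining profit-interest units 53: Andrade 73,381.13 → $73,400; Delacroix 178,211.32 → $178,200; Sato 146,762.26 → $146,800; Ibarra 157,245.28 → $157,200.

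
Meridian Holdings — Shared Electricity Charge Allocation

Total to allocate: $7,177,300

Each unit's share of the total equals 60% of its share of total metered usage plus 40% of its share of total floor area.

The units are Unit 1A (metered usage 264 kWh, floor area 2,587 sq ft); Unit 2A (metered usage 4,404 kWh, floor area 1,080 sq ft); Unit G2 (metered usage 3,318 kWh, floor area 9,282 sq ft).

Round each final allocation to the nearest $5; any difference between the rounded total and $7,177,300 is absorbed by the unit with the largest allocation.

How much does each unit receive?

Unit 1A: $715,925 · Unit 2A: $2,614,265 · Unit G2: $3,847,110

Totals — metered usage 7,986, floor area 12,949.
Blended shares (60% metered usage + 40% floor area): Unit 1A 0.0997; Unit 2A 0.3642; Unit G2 0.5360.
Proportional shares: Unit 1A 715,922.88; Unit 2A 2,614,264.69; Unit G2 3,847,112.43.
At nearest $5: Unit 1A $715,925; Unit 2A $2,614,265; Unit G2 $3,847,110. Sum = $7,177,300.
Sum already equals the total — no adjustment.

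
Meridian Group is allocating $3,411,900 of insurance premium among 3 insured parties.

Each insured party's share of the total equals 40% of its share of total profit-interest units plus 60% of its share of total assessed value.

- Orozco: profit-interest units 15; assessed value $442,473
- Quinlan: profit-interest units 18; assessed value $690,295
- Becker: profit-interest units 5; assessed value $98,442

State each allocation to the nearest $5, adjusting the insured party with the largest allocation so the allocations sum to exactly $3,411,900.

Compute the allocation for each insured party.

Orozco: $1,274,425 · Quinlan: $1,794,220 · Becker: $343,255

Profit-interest units total 38; assessed value total 1,231,210.
Blended shares (40% profit-interest units + 60% assessed value): Orozco 0.3735; Quinlan 0.5259; Becker 0.1006.
Proportional shares: Orozco 1,274,423.47; Quinlan 1,794,222.76; Becker 343,253.77.
Rounded to nearest $5: Orozco $1,274,425; Quinlan $1,794,225; Becker $343,255. Sum = $3,411,905.
Difference $3,411,900 − $3,411,905 = −$5 applied to largest allocation (Quinlan): Quinlan becomes $1,794,220.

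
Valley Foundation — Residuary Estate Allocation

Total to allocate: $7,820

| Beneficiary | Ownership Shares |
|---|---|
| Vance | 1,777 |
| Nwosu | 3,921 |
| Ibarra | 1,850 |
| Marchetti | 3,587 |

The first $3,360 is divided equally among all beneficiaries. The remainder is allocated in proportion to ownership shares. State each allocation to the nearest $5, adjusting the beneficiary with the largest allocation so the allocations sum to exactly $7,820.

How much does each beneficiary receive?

$3,360 shared equally gives $840 per beneficiary.
Remainder $4,460 by ownership shares (total 11,135): Vance 711.76 → $710; Nwosu 1,570.51 → $1,570; Ibarra 741.00 → $740; Marchetti 1,436.73 → $1,435.
Rounding difference +$5 on remainder applied to Nwosu.
Totals: Vance $840 + $710 = $1,550; Nwosu $840 + $1,575 = $2,415; Ibarra $840 + $740 = $1,580; Marchetti $840 + $1,435 = $2,275.

Vance: $1,550 | Nwosu: $2,415 | Ibarra: $1,580 | Marchetti: $2,275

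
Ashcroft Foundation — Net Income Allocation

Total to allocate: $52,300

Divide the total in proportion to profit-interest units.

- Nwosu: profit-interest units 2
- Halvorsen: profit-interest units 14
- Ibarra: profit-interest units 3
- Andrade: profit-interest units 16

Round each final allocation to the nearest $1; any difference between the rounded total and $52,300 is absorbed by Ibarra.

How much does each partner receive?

Nwosu: $2,989 | Halvorsen: $20,920 | Ibarra: $4,482 | Andrade: $23,909

Combined profit-interest units = 35.
Raw shares: Nwosu 2/35 × $52,300 = 2,988.57; Halvorsen 14/35 × $52,300 = 20,920.00; Ibarra 3/35 × $52,300 = 4,482.86; Andrade 16/35 × $52,300 = 23,908.57.
After rounding ($1): Nwosu $2,989; Halvorsen $20,920; Ibarra $4,483; Andrade $23,909. Sum = $52,301.
Difference $52,300 − $52,301 = −$1 applied to Ibarra: Ibarra becomes $4,482.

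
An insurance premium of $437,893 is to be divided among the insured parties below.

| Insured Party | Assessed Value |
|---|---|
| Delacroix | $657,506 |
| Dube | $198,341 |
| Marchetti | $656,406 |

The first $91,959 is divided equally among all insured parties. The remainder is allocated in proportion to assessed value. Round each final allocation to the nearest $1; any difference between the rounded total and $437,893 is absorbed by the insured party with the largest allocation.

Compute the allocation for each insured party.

Delacroix: $181,060; Dube: $76,024; Marchetti: $180,809

First tranche $91,959 split equally: $30,653 each.
Remainder $345,934 by assessed value (total 1,512,253): Delacroix 150,407.16 → $150,407; Dube 45,371.31 → $45,371; Marchetti 150,155.53 → $150,156.
Totals: Delacroix $30,653 + $150,407 = $181,060; Dube $30,653 + $45,371 = $76,024; Marchetti $30,653 + $150,156 = $180,809.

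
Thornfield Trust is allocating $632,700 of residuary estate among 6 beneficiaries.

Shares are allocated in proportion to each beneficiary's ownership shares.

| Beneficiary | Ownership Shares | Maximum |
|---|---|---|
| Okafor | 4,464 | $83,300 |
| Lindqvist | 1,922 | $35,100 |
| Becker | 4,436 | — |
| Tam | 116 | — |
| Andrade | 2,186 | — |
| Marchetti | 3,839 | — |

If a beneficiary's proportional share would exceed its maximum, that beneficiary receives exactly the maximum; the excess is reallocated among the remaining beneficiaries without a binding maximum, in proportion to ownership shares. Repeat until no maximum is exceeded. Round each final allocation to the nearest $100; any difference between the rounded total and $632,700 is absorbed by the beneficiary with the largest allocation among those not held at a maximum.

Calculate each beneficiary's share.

Okafor: $83,300; Lindqvist: $35,100; Becker: $215,700; Tam: $5,600; Andrade: $106,300; Marchetti: $186,700

Total ownership shares = 16,963.
Pro-rata shares before constraints: Okafor 166,501.96; Lindqvist 71,688.35; Becker 165,457.60; Tam 4,326.66; Andrade 81,535.24; Marchetti 143,190.20.
Capped: Okafor ($83,300), Lindqvist ($35,100); balance $514,300 reallocated over remaining ownership shares 10,577.
Redistributed shares: Becker 215,697.72 → $215,700; Tam 5,640.43 → $5,600; Andrade 106,292.88 → $106,300; Marchetti 186,668.97 → $186,700.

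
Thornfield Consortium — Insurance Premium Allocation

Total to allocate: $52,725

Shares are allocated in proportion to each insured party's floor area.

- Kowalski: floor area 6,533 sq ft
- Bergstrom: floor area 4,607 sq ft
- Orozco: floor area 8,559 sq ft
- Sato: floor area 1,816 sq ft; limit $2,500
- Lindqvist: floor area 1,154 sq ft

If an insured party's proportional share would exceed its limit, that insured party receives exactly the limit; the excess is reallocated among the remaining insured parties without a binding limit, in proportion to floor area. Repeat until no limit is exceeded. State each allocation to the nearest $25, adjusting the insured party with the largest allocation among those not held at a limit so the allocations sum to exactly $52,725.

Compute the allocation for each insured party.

Total floor area = 22,669.
Proportional shares (ignoring caps): Kowalski 15,194.87; Bergstrom 10,715.25; Orozco 19,907.07; Sato 4,223.77; Lindqvist 2,684.05.
Capped: Sato ($2,500); balance $50,225 reallocated over remaining floor area 20,853.
Shares after redistribution: Kowalski 15,734.90 → $15,725; Bergstrom 11,096.08 → $11,100; Orozco 20,614.58 → $20,625; Lindqvist 2,779.44 → $2,775.

Kowalski: $15,725; Bergstrom: $11,100; Orozco: $20,625; Sato: $2,500; Lindqvist: $2,775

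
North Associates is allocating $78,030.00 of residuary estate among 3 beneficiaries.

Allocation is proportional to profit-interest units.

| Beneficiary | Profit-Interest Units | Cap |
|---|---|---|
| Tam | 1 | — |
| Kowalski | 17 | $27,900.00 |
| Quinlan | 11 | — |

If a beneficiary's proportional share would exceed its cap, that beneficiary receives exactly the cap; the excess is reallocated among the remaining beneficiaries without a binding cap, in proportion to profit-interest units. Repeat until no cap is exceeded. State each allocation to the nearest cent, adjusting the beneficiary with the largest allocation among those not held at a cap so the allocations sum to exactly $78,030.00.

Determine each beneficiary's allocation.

Total profit-interest units = 29.
Proportional shares (ignoring caps): Tam 2,690.6897; Kowalski 45,741.7241; Quinlan 29,597.5862.
Capped: Kowalski ($27,900.00); residual $50,130.00 reallocated over remaining profit-interest units 12.
Redistributed shares: Tam 4,177.5000 → $4,177.50; Quinlan 45,952.5000 → $45,952.50.

Tam: $4,177.50; Kowalski: $27,900.00; Quinlan: $45,952.50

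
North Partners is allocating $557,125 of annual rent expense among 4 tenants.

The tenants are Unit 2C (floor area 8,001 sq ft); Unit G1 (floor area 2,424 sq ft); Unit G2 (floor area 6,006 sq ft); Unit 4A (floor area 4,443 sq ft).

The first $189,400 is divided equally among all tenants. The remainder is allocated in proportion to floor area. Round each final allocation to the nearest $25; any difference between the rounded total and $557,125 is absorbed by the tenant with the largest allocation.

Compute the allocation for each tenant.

Unit 2C: $188,300; Unit G1: $90,050; Unit G2: $153,150; Unit 4A: $125,625

Equal tier: $189,400 ÷ 4 = $47,350 apiece.
Remainder $367,725 by floor area (total 20,874): Unit 2C 140,948.92 → $140,950; Unit G1 42,702.18 → $42,700; Unit G2 105,804.18 → $105,800; Unit 4A 78,269.72 → $78,275.
Totals: Unit 2C $47,350 + $140,950 = $188,300; Unit G1 $47,350 + $42,700 = $90,050; Unit G2 $47,350 + $105,800 = $153,150; Unit 4A $47,350 + $78,275 = $125,625.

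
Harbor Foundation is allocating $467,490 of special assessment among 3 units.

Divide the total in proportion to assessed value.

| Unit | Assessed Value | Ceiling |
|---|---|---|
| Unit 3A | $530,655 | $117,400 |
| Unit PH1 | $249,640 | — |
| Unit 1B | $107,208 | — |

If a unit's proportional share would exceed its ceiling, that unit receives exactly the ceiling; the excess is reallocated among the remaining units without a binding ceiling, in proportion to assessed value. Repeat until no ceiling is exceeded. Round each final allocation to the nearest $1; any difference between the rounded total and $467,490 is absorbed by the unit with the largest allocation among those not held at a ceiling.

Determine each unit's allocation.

Sum of assessed value: 887,503.
Pro-rata shares before constraints: Unit 3A 279,521.20; Unit PH1 131,497.25; Unit 1B 56,471.55.
Capped: Unit 3A ($117,400); remaining pool $350,090 reallocated over remaining assessed value 356,848.
Shares after redistribution: Unit PH1 244,912.31 → $244,912; Unit 1B 105,177.69 → $105,178.

Unit 3A: $117,400; Unit PH1: $244,912; Unit 1B: $105,178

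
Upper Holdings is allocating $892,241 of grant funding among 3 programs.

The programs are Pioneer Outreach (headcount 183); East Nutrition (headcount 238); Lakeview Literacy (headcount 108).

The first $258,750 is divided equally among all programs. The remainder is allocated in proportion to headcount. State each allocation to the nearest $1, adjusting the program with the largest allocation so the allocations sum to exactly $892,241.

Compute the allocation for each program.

First tranche $258,750 split equally: $86,250 each.
Remainder $633,491 by headcount (total 529): Pioneer Outreach 219,147.17 → $219,147; East Nutrition 285,011.07 → $285,011; Lakeview Literacy 129,332.76 → $129,333.
Totals: Pioneer Outreach $86,250 + $219,147 = $305,397; East Nutrition $86,250 + $285,011 = $371,261; Lakeview Literacy $86,250 + $129,333 = $215,583.

Pioneer Outreach: $305,397 · East Nutrition: $371,261 · Lakeview Literacy: $215,583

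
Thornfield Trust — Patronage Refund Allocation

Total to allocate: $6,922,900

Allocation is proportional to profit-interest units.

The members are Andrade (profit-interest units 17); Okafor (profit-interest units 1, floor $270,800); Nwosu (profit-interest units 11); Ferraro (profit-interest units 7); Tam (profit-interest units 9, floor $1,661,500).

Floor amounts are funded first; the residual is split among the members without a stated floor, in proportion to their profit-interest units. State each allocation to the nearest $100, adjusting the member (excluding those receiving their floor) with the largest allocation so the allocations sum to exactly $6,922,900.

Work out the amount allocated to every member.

Andrade: $2,424,000 · Okafor: $270,800 · Nwosu: $1,568,500 · Ferraro: $998,100 · Tam: $1,661,500

Guaranteed amounts: Okafor $270,800; Tam $1,661,500. Remaining pool $4,990,600.
Remaining pool split over remaining profit-interest units 35: Andrade 2,424,005.71 → $2,424,000; Nwosu 1,568,474.29 → $1,568,500; Ferraro 998,120.00 → $998,100.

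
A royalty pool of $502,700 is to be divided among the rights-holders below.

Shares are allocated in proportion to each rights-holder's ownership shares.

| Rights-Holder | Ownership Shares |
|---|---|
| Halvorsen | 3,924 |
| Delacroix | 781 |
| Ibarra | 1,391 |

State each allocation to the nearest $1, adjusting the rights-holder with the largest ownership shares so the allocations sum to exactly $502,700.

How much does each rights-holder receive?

Sum of ownership shares: 3,924 + 781 + 1,391 = 6,096.
Pro-rata amounts: Halvorsen 323,588.39; Delacroix 64,404.31; Ibarra 114,707.30.
After rounding ($1): Halvorsen $323,588; Delacroix $64,404; Ibarra $114,707. Sum = $502,699.
Difference $502,700 − $502,699 = +$1 applied to largest ownership shares (Halvorsen): Halvorsen becomes $323,589.

Halvorsen: $323,589; Delacroix: $64,404; Ibarra: $114,707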